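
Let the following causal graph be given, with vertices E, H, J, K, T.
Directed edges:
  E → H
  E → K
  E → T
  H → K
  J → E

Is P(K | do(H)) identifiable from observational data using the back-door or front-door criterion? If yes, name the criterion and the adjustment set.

desc(H)\{H}={K}; candidates ⊆ {E,J,T}.
size 0: {}; under {} H still reaches {E,J,K,T} ∋ K.
{E}: H⊥K given {E} in G with H→· removed — back-door holds.
P(K|do(H)) = Σ_{E} P(K|H,E)·P(E).

P(K|do(H)): backdoor, adjust for {E}.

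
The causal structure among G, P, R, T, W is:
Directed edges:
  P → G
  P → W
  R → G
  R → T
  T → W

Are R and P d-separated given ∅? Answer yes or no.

Bayes-Ball from R | ∅ reaches {G,T,W}.
P ∉ reach(R|∅) ⇒ R ⊥ P | ∅.

Yes — R ⊥ P | ∅.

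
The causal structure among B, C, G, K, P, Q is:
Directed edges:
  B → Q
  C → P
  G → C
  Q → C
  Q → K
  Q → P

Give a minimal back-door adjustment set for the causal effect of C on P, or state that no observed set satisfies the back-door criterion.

desc(C)\{C}={P}; candidates ⊆ {B,G,K,Q}.
size 0: {}; under {} C still reaches {B,G,K,P,Q} ∋ P.
{Q}: C⊥P given {Q} in G with C→· removed — back-door holds.

C→P: minimal back-door set {Q}.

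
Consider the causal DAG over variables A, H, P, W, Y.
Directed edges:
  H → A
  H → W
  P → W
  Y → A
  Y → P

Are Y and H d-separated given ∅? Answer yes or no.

Yes — Y ⊥ H | ∅.

Bayes-Ball from Y | ∅ reaches {A,P,W}.
H ∉ reach(Y|∅) ⇒ Y ⊥ H | ∅.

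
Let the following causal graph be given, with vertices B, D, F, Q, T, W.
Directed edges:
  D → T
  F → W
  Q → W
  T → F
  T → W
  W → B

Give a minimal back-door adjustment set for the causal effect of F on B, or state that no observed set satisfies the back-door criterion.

F→B: minimal back-door set {T}.

desc(F)\{F}={B,W}; candidates ⊆ {D,Q,T}.
size 0: {}; under {} F still reaches {B,D,T,W} ∋ B.
{T}: F⊥B given {T} in G with F→· removed — back-door holds.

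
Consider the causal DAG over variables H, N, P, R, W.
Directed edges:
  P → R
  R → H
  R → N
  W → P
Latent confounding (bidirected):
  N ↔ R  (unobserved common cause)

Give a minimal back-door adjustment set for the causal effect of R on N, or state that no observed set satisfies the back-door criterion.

R→N: no observed back-door set.

desc(R)\{R}={H,N}; candidates ⊆ {P,W}.
R↔N: latent back-door arc(s) into R.
size 0: {}; under {} R still reaches {N,P,W} ∋ N.
size 1: {P}, {W}; under {P} R still reaches {N} ∋ N.
size 2: {P,W}; under {P,W} R still reaches {N} ∋ N.
R↔N cannot be blocked by any observed set — no back-door set.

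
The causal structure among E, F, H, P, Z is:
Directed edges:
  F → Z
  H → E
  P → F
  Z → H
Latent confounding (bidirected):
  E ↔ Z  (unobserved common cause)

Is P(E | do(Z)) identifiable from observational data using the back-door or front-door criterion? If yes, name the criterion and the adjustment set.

P(E|do(Z)): frontdoor, adjust for {H}.

desc(Z)\{Z}={E,H}; candidates ⊆ {F,P}.
Z↔E: latent back-door arc(s) into Z.
size 0: {}; under {} Z still reaches {E,F,P} ∋ E.
size 1: {F}, {P}; under {F} Z still reaches {E} ∋ E.
size 2: {F,P}; under {F,P} Z still reaches {E} ∋ E.
Z↔E cannot be blocked by any observed set — no back-door set.
{H}: (i) intercepts every directed Z→E path; (ii) no back-door Z→{H}; (iii) {Z} blocks every back-door {H}→E. Front-door holds.
P(E|do(Z)) = Σ_{H} P(H|Z) Σ_{Z'} P(E|H,Z')P(Z').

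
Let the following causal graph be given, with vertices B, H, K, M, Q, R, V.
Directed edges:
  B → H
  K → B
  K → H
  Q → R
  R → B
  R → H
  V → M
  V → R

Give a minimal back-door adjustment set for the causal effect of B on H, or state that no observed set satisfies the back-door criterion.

B→H: minimal back-door set {K, R}.

desc(B)\{B}={H}; candidates ⊆ {K,M,Q,R,V}.
size 0: {}; under {} B still reaches {H,K,M,Q,R,V} ∋ H.
size 1: {K}, {M}, {Q} …(+2); under {K} B still reaches {H,M,Q,R,V} ∋ H.
{K,R}: B⊥H given {K,R} in G with B→· removed — back-door holds.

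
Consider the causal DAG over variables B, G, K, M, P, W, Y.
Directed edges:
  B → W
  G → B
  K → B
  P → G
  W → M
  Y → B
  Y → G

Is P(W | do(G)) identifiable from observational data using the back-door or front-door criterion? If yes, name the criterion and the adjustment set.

P(W|do(G)): backdoor, adjust for {Y}.

desc(G)\{G}={B,M,W}; candidates ⊆ {K,P,Y}.
size 0: {}; under {} G still reaches {B,M,P,W,Y} ∋ W.
{Y}: G⊥W given {Y} in G with G→· removed — back-door holds.
P(W|do(G)) = Σ_{Y} P(W|G,Y)·P(Y).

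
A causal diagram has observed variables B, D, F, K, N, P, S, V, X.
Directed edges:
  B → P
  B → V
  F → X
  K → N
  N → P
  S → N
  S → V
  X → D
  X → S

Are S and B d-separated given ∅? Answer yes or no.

Bayes-Ball from S | ∅ reaches {D,F,N,P,V,X}.
B ∉ reach(S|∅) ⇒ S ⊥ B | ∅.

Yes — S ⊥ B | ∅.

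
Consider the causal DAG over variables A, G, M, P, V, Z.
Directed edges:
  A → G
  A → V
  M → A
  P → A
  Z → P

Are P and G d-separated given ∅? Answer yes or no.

Bayes-Ball from P | ∅ reaches {A,G,V,Z}.
G ∈ reach(P|∅) ⇒ P ⊥̸ G | ∅.

No — P and G are d-connected given ∅.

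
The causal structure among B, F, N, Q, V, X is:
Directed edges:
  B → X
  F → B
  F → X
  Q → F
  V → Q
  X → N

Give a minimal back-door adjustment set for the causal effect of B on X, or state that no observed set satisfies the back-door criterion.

desc(B)\{B}={N,X}; candidates ⊆ {F,Q,V}.
size 0: {}; under {} B still reaches {F,N,Q,V,X} ∋ X.
{F}: B⊥X given {F} in G with B→· removed — back-door holds.

B→X: minimal back-door set {F}.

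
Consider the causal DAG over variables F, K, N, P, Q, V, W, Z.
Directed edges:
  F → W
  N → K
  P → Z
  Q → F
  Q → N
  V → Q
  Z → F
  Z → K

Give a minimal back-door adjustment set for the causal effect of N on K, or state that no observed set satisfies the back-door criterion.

N→K: minimal back-door set ∅.

desc(N)\{N}={K}; candidates ⊆ {F,P,Q,V,W,Z}.
∅: N⊥K given ∅ in G with N→· removed — back-door holds.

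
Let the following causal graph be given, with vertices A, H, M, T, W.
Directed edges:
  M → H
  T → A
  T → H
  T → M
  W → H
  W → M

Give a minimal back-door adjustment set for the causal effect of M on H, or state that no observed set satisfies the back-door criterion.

desc(M)\{M}={H}; candidates ⊆ {A,T,W}.
size 0: {}; under {} M still reaches {A,H,T,W} ∋ H.
size 1: {A}, {T}, {W}; under {A} M still reaches {H,T,W} ∋ H.
{T,W}: M⊥H given {T,W} in G with M→· removed — back-door holds.

M→H: minimal back-door set {T, W}.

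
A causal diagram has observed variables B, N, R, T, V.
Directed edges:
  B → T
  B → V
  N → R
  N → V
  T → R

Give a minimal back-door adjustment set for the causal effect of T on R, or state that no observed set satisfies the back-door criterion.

desc(T)\{T}={R}; candidates ⊆ {B,N,V}.
∅: T⊥R given ∅ in G with T→· removed — back-door holds.

T→R: minimal back-door set ∅.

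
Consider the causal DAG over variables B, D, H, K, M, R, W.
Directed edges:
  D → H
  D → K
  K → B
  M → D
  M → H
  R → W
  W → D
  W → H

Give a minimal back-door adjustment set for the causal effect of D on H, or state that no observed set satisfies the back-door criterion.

desc(D)\{D}={B,H,K}; candidates ⊆ {M,R,W}.
size 0: {}; under {} D still reaches {H,M,R,W} ∋ H.
size 1: {M}, {R}, {W}; under {M} D still reaches {H,R,W} ∋ H.
{M,W}: D⊥H given {M,W} in G with D→· removed — back-door holds.

D→H: minimal back-door set {M, W}.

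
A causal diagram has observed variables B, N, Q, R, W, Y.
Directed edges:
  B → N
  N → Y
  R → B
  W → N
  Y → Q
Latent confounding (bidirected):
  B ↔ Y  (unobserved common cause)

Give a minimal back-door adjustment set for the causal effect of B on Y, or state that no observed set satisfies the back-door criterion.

B→Y: no observed back-door set.

desc(B)\{B}={N,Q,Y}; candidates ⊆ {R,W}.
B↔Y: latent back-door arc(s) into B.
size 0: {}; under {} B still reaches {Q,R,Y} ∋ Y.
size 1: {R}, {W}; under {R} B still reaches {Q,Y} ∋ Y.
size 2: {R,W}; under {R,W} B still reaches {Q,Y} ∋ Y.
B↔Y cannot be blocked by any observed set — no back-door set.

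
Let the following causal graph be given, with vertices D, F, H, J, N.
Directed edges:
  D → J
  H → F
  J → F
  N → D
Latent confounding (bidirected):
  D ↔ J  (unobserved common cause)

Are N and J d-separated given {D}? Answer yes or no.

No — N and J are d-connected given {D}.

Bayes-Ball from N | {D} reaches {F,J}.
J ∈ reach(N|{D}) ⇒ N ⊥̸ J | {D}.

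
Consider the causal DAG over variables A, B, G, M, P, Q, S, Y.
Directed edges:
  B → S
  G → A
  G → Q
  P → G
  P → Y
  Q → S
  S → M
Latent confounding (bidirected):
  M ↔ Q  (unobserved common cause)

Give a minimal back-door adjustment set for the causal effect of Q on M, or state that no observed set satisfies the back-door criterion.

desc(Q)\{Q}={M,S}; candidates ⊆ {A,B,G,P,Y}.
Q↔M: latent back-door arc(s) into Q.
size 0: {}; under {} Q still reaches {A,G,M,P,Y} ∋ M.
size 1: {A}, {B}, {G} …(+2); under {A} Q still reaches {G,M,P,Y} ∋ M.
size 2: {A,B}, {A,G}, {A,P} …(+7); under {A,B} Q still reaches {G,M,P,Y} ∋ M.
Q↔M cannot be blocked by any observed set — no back-door set.

Q→M: no observed back-door set.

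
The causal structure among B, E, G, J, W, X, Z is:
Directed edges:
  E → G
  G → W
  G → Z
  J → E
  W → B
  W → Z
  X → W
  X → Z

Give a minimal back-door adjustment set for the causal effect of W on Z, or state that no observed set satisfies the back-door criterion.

desc(W)\{W}={B,Z}; candidates ⊆ {E,G,J,X}.
size 0: {}; under {} W still reaches {E,G,J,X,Z} ∋ Z.
size 1: {E}, {G}, {J} …(+1); under {E} W still reaches {G,X,Z} ∋ Z.
{G,X}: W⊥Z given {G,X} in G with W→· removed — back-door holds.

W→Z: minimal back-door set {G, X}.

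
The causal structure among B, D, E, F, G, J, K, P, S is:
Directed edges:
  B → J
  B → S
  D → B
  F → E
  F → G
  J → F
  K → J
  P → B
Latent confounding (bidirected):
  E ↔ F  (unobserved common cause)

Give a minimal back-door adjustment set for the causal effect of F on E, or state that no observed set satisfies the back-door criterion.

desc(F)\{F}={E,G}; candidates ⊆ {B,D,J,K,P,S}.
F↔E: latent back-door arc(s) into F.
size 0: {}; under {} F still reaches {B,D,E,J,K,P,S} ∋ E.
size 1: {B}, {D}, {J} …(+3); under {B} F still reaches {E,J,K} ∋ E.
size 2: {B,D}, {B,J}, {B,K} …(+12); under {B,D} F still reaches {E,J,K} ∋ E.
F↔E cannot be blocked by any observed set — no back-door set.

F→E: no observed back-door set.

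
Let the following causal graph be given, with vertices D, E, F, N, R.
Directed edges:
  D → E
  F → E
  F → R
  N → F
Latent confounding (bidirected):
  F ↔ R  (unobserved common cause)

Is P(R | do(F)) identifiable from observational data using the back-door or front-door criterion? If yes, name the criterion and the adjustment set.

P(R|do(F)): not identifiable (no BD/FD set).

desc(F)\{F}={E,R}; candidates ⊆ {D,N}.
F↔R: latent back-door arc(s) into F.
size 0: {}; under {} F still reaches {N,R} ∋ R.
size 1: {D}, {N}; under {D} F still reaches {N,R} ∋ R.
size 2: {D,N}; under {D,N} F still reaches {R} ∋ R.
F↔R cannot be blocked by any observed set — no back-door set.
No mediator lies on a directed F→…→R path.
Neither criterion identifies P(R|do(F)) in this graph.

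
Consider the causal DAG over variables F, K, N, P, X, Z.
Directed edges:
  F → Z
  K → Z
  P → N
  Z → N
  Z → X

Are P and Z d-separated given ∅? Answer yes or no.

Bayes-Ball from P | ∅ reaches {N}.
Z ∉ reach(P|∅) ⇒ P ⊥ Z | ∅.

Yes — P ⊥ Z | ∅.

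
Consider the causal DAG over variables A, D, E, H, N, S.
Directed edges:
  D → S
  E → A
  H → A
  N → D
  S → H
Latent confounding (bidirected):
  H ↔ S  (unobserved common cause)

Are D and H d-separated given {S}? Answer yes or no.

No — D and H are d-connected given {S}.

Bayes-Ball from D | {S} reaches {A,H,N}.
H ∈ reach(D|{S}) ⇒ D ⊥̸ H | {S}.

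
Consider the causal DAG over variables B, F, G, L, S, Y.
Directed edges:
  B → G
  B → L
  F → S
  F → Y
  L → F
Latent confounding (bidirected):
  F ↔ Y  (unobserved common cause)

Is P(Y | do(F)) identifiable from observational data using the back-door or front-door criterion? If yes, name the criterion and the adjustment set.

P(Y|do(F)): not identifiable (no BD/FD set).

desc(F)\{F}={S,Y}; candidates ⊆ {B,G,L}.
F↔Y: latent back-door arc(s) into F.
size 0: {}; under {} F still reaches {B,G,L,Y} ∋ Y.
size 1: {B}, {G}, {L}; under {B} F still reaches {L,Y} ∋ Y.
size 2: {B,G}, {B,L}, {G,L}; under {B,G} F still reaches {L,Y} ∋ Y.
F↔Y cannot be blocked by any observed set — no back-door set.
No mediator lies on a directed F→…→Y path.
Neither criterion identifies P(Y|do(F)) in this graph.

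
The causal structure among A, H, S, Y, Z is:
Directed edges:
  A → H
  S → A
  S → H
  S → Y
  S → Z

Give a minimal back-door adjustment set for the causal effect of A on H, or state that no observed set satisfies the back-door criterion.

desc(A)\{A}={H}; candidates ⊆ {S,Y,Z}.
size 0: {}; under {} A still reaches {H,S,Y,Z} ∋ H.
{S}: A⊥H given {S} in G with A→· removed — back-door holds.

A→H: minimal back-door set {S}.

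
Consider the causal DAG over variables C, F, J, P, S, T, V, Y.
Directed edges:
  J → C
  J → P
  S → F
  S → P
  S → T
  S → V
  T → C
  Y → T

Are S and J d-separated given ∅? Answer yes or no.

Yes — S ⊥ J | ∅.

Bayes-Ball from S | ∅ reaches {C,F,P,T,V}.
J ∉ reach(S|∅) ⇒ S ⊥ J | ∅.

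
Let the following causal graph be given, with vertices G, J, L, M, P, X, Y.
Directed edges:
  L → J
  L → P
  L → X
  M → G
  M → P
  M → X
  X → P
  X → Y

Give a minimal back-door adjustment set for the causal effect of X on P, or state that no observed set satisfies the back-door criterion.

desc(X)\{X}={P,Y}; candidates ⊆ {G,J,L,M}.
size 0: {}; under {} X still reaches {G,J,L,M,P} ∋ P.
size 1: {G}, {J}, {L} …(+1); under {G} X still reaches {J,L,M,P} ∋ P.
{L,M}: X⊥P given {L,M} in G with X→· removed — back-door holds.

X→P: minimal back-door set {L, M}.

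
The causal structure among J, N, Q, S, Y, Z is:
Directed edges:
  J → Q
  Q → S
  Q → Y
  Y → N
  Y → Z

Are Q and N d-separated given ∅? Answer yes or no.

No — Q and N are d-connected given ∅.

Bayes-Ball from Q | ∅ reaches {J,N,S,Y,Z}.
N ∈ reach(Q|∅) ⇒ Q ⊥̸ N | ∅.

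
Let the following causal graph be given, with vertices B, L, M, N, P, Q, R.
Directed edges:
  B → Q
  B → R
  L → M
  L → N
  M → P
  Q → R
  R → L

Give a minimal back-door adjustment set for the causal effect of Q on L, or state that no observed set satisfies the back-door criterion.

Q→L: minimal back-door set {B}.

desc(Q)\{Q}={L,M,N,P,R}; candidates ⊆ {B}.
size 0: {}; under {} Q still reaches {B,L,M,N,P,R} ∋ L.
{B}: Q⊥L given {B} in G with Q→· removed — back-door holds.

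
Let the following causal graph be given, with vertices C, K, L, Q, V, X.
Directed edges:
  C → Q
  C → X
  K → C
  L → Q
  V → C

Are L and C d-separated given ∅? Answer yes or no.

Yes — L ⊥ C | ∅.

Bayes-Ball from L | ∅ reaches {Q}.
C ∉ reach(L|∅) ⇒ L ⊥ C | ∅.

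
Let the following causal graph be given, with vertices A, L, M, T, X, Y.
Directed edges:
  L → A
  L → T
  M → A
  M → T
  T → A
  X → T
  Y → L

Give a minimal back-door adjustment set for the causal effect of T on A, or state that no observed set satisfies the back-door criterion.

desc(T)\{T}={A}; candidates ⊆ {L,M,X,Y}.
size 0: {}; under {} T still reaches {A,L,M,X,Y} ∋ A.
size 1: {L}, {M}, {X} …(+1); under {L} T still reaches {A,M,X} ∋ A.
{L,M}: T⊥A given {L,M} in G with T→· removed — back-door holds.

T→A: minimal back-door set {L, M}.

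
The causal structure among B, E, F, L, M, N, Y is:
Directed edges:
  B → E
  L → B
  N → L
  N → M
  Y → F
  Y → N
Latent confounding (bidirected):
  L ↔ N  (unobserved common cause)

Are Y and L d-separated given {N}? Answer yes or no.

No — Y and L are d-connected given {N}.

Bayes-Ball from Y | {N} reaches {B,E,F,L}.
L ∈ reach(Y|{N}) ⇒ Y ⊥̸ L | {N}.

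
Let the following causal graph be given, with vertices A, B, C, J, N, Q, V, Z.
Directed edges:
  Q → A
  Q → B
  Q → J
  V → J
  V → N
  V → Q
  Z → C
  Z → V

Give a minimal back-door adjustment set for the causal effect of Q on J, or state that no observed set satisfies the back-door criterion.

desc(Q)\{Q}={A,B,J}; candidates ⊆ {C,N,V,Z}.
size 0: {}; under {} Q still reaches {C,J,N,V,Z} ∋ J.
{V}: Q⊥J given {V} in G with Q→· removed — back-door holds.

Q→J: minimal back-door set {V}.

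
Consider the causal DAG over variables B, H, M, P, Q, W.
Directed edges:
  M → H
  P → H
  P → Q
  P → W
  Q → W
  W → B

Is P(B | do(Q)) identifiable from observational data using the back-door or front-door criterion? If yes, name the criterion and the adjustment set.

P(B|do(Q)): backdoor, adjust for {P}.

desc(Q)\{Q}={B,W}; candidates ⊆ {H,M,P}.
size 0: {}; under {} Q still reaches {B,H,P,W} ∋ B.
{P}: Q⊥B given {P} in G with Q→· removed — back-door holds.
P(B|do(Q)) = Σ_{P} P(B|Q,P)·P(P).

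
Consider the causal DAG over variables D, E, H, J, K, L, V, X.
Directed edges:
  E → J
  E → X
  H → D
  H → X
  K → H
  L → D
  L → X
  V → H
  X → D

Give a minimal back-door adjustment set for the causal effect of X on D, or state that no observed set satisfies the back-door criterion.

desc(X)\{X}={D}; candidates ⊆ {E,H,J,K,L,V}.
size 0: {}; under {} X still reaches {D,E,H,J,K,L,V} ∋ D.
size 1: {E}, {H}, {J} …(+3); under {E} X still reaches {D,H,K,L,V} ∋ D.
{H,L}: X⊥D given {H,L} in G with X→· removed — back-door holds.

X→D: minimal back-door set {H, L}.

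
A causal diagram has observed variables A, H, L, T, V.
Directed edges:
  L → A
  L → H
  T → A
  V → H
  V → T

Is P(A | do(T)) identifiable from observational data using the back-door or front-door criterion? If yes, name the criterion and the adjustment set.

P(A|do(T)): backdoor, adjust for ∅.

desc(T)\{T}={A}; candidates ⊆ {H,L,V}.
∅: T⊥A given ∅ in G with T→· removed — back-door holds.
P(A|do(T)) = P(A|T) — no adjustment needed.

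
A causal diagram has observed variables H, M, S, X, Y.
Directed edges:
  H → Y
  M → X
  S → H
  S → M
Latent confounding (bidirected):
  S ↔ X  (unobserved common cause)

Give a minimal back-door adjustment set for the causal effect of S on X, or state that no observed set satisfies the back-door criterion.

S→X: no observed back-door set.

desc(S)\{S}={H,M,X,Y}; candidates ⊆ {—}.
S↔X: latent back-door arc(s) into S.
size 0: {}; under {} S still reaches {X} ∋ X.
S↔X cannot be blocked by any observed set — no back-door set.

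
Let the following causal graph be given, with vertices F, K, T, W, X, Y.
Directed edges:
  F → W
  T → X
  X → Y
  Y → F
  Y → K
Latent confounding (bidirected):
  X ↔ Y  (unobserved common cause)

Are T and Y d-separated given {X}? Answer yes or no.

Bayes-Ball from T | {X} reaches {F,K,W,Y}.
Y ∈ reach(T|{X}) ⇒ T ⊥̸ Y | {X}.

No — T and Y are d-connected given {X}.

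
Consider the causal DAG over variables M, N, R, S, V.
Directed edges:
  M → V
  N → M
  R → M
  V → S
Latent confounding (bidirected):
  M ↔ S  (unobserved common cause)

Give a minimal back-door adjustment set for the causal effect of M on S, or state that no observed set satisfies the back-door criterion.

M→S: no observed back-door set.

desc(M)\{M}={S,V}; candidates ⊆ {N,R}.
M↔S: latent back-door arc(s) into M.
size 0: {}; under {} M still reaches {N,R,S} ∋ S.
size 1: {N}, {R}; under {N} M still reaches {R,S} ∋ S.
size 2: {N,R}; under {N,R} M still reaches {S} ∋ S.
M↔S cannot be blocked by any observed set — no back-door set.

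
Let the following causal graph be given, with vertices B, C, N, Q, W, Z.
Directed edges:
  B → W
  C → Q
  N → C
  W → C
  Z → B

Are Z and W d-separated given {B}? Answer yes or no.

Bayes-Ball from Z | {B} reaches ∅.
W ∉ reach(Z|{B}) ⇒ Z ⊥ W | {B}.

Yes — Z ⊥ W | {B}.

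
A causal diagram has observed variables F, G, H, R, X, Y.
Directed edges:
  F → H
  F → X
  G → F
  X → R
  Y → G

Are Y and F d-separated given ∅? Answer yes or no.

Bayes-Ball from Y | ∅ reaches {F,G,H,R,X}.
F ∈ reach(Y|∅) ⇒ Y ⊥̸ F | ∅.

No — Y and F are d-connected given ∅.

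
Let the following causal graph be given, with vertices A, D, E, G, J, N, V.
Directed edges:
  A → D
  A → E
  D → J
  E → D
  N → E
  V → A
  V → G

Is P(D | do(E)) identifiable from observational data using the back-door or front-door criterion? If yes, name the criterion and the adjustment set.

P(D|do(E)): backdoor, adjust for {A}.

desc(E)\{E}={D,J}; candidates ⊆ {A,G,N,V}.
size 0: {}; under {} E still reaches {A,D,G,J,N,V} ∋ D.
{A}: E⊥D given {A} in G with E→· removed — back-door holds.
P(D|do(E)) = Σ_{A} P(D|E,A)·P(A).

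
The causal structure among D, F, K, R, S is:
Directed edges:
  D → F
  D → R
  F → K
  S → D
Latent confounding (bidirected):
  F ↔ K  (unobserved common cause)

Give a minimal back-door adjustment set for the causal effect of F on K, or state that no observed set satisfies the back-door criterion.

desc(F)\{F}={K}; candidates ⊆ {D,R,S}.
F↔K: latent back-door arc(s) into F.
size 0: {}; under {} F still reaches {D,K,R,S} ∋ K.
size 1: {D}, {R}, {S}; under {D} F still reaches {K} ∋ K.
size 2: {D,R}, {D,S}, {R,S}; under {D,R} F still reaches {K} ∋ K.
F↔K cannot be blocked by any observed set — no back-door set.

F→K: no observed back-door set.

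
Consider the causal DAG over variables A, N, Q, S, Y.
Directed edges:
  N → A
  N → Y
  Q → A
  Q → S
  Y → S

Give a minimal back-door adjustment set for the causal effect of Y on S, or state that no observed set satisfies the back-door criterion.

desc(Y)\{Y}={S}; candidates ⊆ {A,N,Q}.
∅: Y⊥S given ∅ in G with Y→· removed — back-door holds.

Y→S: minimal back-door set ∅.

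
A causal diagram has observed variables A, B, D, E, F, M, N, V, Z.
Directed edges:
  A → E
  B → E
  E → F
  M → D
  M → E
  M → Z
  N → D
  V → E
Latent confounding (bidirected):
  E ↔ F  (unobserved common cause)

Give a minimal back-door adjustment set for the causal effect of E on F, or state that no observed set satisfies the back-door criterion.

E→F: no observed back-door set.

desc(E)\{E}={F}; candidates ⊆ {A,B,D,M,N,V,Z}.
E↔F: latent back-door arc(s) into E.
size 0: {}; under {} E still reaches {A,B,D,F,M,V,Z} ∋ F.
size 1: {A}, {B}, {D} …(+4); under {A} E still reaches {B,D,F,M,V,Z} ∋ F.
size 2: {A,B}, {A,D}, {A,M} …(+18); under {A,B} E still reaches {D,F,M,V,Z} ∋ F.
E↔F cannot be blocked by any observed set — no back-door set.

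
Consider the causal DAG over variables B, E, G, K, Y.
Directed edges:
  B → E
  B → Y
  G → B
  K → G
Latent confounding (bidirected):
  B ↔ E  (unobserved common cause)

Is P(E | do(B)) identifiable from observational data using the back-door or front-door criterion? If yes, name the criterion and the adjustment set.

P(E|do(B)): not identifiable (no BD/FD set).

desc(B)\{B}={E,Y}; candidates ⊆ {G,K}.
B↔E: latent back-door arc(s) into B.
size 0: {}; under {} B still reaches {E,G,K} ∋ E.
size 1: {G}, {K}; under {G} B still reaches {E} ∋ E.
size 2: {G,K}; under {G,K} B still reaches {E} ∋ E.
B↔E cannot be blocked by any observed set — no back-door set.
No mediator lies on a directed B→…→E path.
Neither criterion identifies P(E|do(B)) in this graph.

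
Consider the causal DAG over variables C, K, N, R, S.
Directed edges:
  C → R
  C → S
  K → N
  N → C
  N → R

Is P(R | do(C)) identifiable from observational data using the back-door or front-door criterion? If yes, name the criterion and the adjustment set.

desc(C)\{C}={R,S}; candidates ⊆ {K,N}.
size 0: {}; under {} C still reaches {K,N,R} ∋ R.
{N}: C⊥R given {N} in G with C→· removed — back-door holds.
P(R|do(C)) = Σ_{N} P(R|C,N)·P(N).

P(R|do(C)): backdoor, adjust for {N}.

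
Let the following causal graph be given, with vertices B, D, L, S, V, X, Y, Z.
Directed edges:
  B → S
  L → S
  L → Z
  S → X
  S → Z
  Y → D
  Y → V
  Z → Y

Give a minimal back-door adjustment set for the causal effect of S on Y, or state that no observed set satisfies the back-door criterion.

S→Y: minimal back-door set {L}.

desc(S)\{S}={D,V,X,Y,Z}; candidates ⊆ {B,L}.
size 0: {}; under {} S still reaches {B,D,L,V,Y,Z} ∋ Y.
{L}: S⊥Y given {L} in G with S→· removed — back-door holds.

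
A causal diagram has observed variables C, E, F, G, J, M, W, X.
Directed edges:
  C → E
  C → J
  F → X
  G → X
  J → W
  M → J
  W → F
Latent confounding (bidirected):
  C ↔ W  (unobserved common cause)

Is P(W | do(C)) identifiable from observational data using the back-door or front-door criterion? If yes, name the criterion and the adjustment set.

desc(C)\{C}={E,F,J,W,X}; candidates ⊆ {G,M}.
C↔W: latent back-door arc(s) into C.
size 0: {}; under {} C still reaches {F,W,X} ∋ W.
size 1: {G}, {M}; under {G} C still reaches {F,W,X} ∋ W.
size 2: {G,M}; under {G,M} C still reaches {F,W,X} ∋ W.
C↔W cannot be blocked by any observed set — no back-door set.
{J}: (i) intercepts every directed C→W path; (ii) no back-door C→{J}; (iii) {C} blocks every back-door {J}→W. Front-door holds.
P(W|do(C)) = Σ_{J} P(J|C) Σ_{C'} P(W|J,C')P(C').

P(W|do(C)): frontdoor, adjust for {J}.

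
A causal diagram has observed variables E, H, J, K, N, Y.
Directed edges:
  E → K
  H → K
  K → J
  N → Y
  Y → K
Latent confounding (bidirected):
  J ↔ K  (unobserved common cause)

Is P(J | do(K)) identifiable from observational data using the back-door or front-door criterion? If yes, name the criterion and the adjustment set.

desc(K)\{K}={J}; candidates ⊆ {E,H,N,Y}.
K↔J: latent back-door arc(s) into K.
size 0: {}; under {} K still reaches {E,H,J,N,Y} ∋ J.
size 1: {E}, {H}, {N} …(+1); under {E} K still reaches {H,J,N,Y} ∋ J.
size 2: {E,H}, {E,N}, {E,Y} …(+3); under {E,H} K still reaches {J,N,Y} ∋ J.
K↔J cannot be blocked by any observed set — no back-door set.
No mediator lies on a directed K→…→J path.
Neither criterion identifies P(J|do(K)) in this graph.

P(J|do(K)): not identifiable (no BD/FD set).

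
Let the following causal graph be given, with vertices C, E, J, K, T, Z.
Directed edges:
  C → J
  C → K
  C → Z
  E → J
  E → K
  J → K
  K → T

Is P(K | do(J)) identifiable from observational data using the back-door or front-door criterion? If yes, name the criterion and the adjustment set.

desc(J)\{J}={K,T}; candidates ⊆ {C,E,Z}.
size 0: {}; under {} J still reaches {C,E,K,T,Z} ∋ K.
size 1: {C}, {E}, {Z}; under {C} J still reaches {E,K,T} ∋ K.
{C,E}: J⊥K given {C,E} in G with J→· removed — back-door holds.
P(K|do(J)) = Σ_{C,E} P(K|J,C,E)·P(C,E).

P(K|do(J)): backdoor, adjust for {C, E}.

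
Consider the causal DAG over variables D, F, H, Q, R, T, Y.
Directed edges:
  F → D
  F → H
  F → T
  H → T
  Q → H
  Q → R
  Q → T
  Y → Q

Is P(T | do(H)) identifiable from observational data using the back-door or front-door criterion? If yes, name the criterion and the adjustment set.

desc(H)\{H}={T}; candidates ⊆ {D,F,Q,R,Y}.
size 0: {}; under {} H still reaches {D,F,Q,R,T,Y} ∋ T.
size 1: {D}, {F}, {Q} …(+2); under {D} H still reaches {F,Q,R,T,Y} ∋ T.
{F,Q}: H⊥T given {F,Q} in G with H→· removed — back-door holds.
P(T|do(H)) = Σ_{F,Q} P(T|H,F,Q)·P(F,Q).

P(T|do(H)): backdoor, adjust for {F, Q}.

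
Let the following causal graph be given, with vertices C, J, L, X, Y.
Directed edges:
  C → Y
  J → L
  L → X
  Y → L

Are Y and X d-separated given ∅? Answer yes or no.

No — Y and X are d-connected given ∅.

Bayes-Ball from Y | ∅ reaches {C,L,X}.
X ∈ reach(Y|∅) ⇒ Y ⊥̸ X | ∅.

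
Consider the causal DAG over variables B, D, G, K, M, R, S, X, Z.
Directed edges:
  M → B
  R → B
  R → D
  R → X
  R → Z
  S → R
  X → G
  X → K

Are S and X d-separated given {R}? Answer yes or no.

Yes — S ⊥ X | {R}.

Bayes-Ball from S | {R} reaches ∅.
X ∉ reach(S|{R}) ⇒ S ⊥ X | {R}.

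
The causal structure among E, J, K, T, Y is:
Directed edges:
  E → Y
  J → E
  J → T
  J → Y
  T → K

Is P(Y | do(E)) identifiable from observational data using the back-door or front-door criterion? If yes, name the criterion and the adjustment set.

desc(E)\{E}={Y}; candidates ⊆ {J,K,T}.
size 0: {}; under {} E still reaches {J,K,T,Y} ∋ Y.
{J}: E⊥Y given {J} in G with E→· removed — back-door holds.
P(Y|do(E)) = Σ_{J} P(Y|E,J)·P(J).

P(Y|do(E)): backdoor, adjust for {J}.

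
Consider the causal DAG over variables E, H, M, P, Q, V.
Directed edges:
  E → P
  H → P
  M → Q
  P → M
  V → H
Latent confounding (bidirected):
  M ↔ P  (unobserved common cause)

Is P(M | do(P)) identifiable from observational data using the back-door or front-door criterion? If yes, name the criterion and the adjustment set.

desc(P)\{P}={M,Q}; candidates ⊆ {E,H,V}.
P↔M: latent back-door arc(s) into P.
size 0: {}; under {} P still reaches {E,H,M,Q,V} ∋ M.
size 1: {E}, {H}, {V}; under {E} P still reaches {H,M,Q,V} ∋ M.
size 2: {E,H}, {E,V}, {H,V}; under {E,H} P still reaches {M,Q} ∋ M.
P↔M cannot be blocked by any observed set — no back-door set.
No mediator lies on a directed P→…→M path.
Neither criterion identifies P(M|do(P)) in this graph.

P(M|do(P)): not identifiable (no BD/FD set).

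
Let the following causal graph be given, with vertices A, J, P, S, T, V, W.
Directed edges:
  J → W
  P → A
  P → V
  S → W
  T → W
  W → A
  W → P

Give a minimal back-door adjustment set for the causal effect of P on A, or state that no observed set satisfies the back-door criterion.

desc(P)\{P}={A,V}; candidates ⊆ {J,S,T,W}.
size 0: {}; under {} P still reaches {A,J,S,T,W} ∋ A.
{W}: P⊥A given {W} in G with P→· removed — back-door holds.

P→A: minimal back-door set {W}.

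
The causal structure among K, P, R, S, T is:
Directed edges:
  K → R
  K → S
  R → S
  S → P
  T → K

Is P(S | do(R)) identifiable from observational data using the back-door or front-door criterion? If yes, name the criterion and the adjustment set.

P(S|do(R)): backdoor, adjust for {K}.

desc(R)\{R}={P,S}; candidates ⊆ {K,T}.
size 0: {}; under {} R still reaches {K,P,S,T} ∋ S.
{K}: R⊥S given {K} in G with R→· removed — back-door holds.
P(S|do(R)) = Σ_{K} P(S|R,K)·P(K).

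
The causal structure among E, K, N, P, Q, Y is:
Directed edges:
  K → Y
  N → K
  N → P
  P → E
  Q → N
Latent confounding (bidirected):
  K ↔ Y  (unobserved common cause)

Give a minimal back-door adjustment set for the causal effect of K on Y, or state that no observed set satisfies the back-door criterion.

K→Y: no observed back-door set.

desc(K)\{K}={Y}; candidates ⊆ {E,N,P,Q}.
K↔Y: latent back-door arc(s) into K.
size 0: {}; under {} K still reaches {E,N,P,Q,Y} ∋ Y.
size 1: {E}, {N}, {P} …(+1); under {E} K still reaches {N,P,Q,Y} ∋ Y.
size 2: {E,N}, {E,P}, {E,Q} …(+3); under {E,N} K still reaches {Y} ∋ Y.
K↔Y cannot be blocked by any observed set — no back-door set.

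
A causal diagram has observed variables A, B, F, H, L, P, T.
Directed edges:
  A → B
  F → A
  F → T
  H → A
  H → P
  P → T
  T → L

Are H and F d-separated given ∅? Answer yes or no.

Yes — H ⊥ F | ∅.

Bayes-Ball from H | ∅ reaches {A,B,L,P,T}.
F ∉ reach(H|∅) ⇒ H ⊥ F | ∅.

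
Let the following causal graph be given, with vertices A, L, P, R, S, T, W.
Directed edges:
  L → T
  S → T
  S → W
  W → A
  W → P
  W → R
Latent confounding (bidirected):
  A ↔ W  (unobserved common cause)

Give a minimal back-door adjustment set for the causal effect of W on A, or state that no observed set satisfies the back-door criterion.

W→A: no observed back-door set.

desc(W)\{W}={A,P,R}; candidates ⊆ {L,S,T}.
W↔A: latent back-door arc(s) into W.
size 0: {}; under {} W still reaches {A,S,T} ∋ A.
size 1: {L}, {S}, {T}; under {L} W still reaches {A,S,T} ∋ A.
size 2: {L,S}, {L,T}, {S,T}; under {L,S} W still reaches {A} ∋ A.
W↔A cannot be blocked by any observed set — no back-door set.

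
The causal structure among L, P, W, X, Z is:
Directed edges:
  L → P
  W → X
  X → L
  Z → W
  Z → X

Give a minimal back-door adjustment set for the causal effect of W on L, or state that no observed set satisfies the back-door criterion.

W→L: minimal back-door set {Z}.

desc(W)\{W}={L,P,X}; candidates ⊆ {Z}.
size 0: {}; under {} W still reaches {L,P,X,Z} ∋ L.
{Z}: W⊥L given {Z} in G with W→· removed — back-door holds.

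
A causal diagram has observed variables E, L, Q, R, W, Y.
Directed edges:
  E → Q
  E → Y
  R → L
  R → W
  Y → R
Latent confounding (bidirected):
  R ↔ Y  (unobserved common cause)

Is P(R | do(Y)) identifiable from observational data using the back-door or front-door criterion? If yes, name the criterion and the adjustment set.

desc(Y)\{Y}={L,R,W}; candidates ⊆ {E,Q}.
Y↔R: latent back-door arc(s) into Y.
size 0: {}; under {} Y still reaches {E,L,Q,R,W} ∋ R.
size 1: {E}, {Q}; under {E} Y still reaches {L,R,W} ∋ R.
size 2: {E,Q}; under {E,Q} Y still reaches {L,R,W} ∋ R.
Y↔R cannot be blocked by any observed set — no back-door set.
No mediator lies on a directed Y→…→R path.
Neither criterion identifies P(R|do(Y)) in this graph.

P(R|do(Y)): not identifiable (no BD/FD set).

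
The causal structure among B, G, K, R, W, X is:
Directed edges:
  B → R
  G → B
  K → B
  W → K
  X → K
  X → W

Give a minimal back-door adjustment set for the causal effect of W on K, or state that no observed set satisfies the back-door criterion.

desc(W)\{W}={B,K,R}; candidates ⊆ {G,X}.
size 0: {}; under {} W still reaches {B,K,R,X} ∋ K.
{X}: W⊥K given {X} in G with W→· removed — back-door holds.

W→K: minimal back-door set {X}.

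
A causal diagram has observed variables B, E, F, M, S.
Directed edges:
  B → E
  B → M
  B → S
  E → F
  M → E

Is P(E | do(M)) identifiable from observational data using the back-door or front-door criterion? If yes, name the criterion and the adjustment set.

desc(M)\{M}={E,F}; candidates ⊆ {B,S}.
size 0: {}; under {} M still reaches {B,E,F,S} ∋ E.
{B}: M⊥E given {B} in G with M→· removed — back-door holds.
P(E|do(M)) = Σ_{B} P(E|M,B)·P(B).

P(E|do(M)): backdoor, adjust for {B}.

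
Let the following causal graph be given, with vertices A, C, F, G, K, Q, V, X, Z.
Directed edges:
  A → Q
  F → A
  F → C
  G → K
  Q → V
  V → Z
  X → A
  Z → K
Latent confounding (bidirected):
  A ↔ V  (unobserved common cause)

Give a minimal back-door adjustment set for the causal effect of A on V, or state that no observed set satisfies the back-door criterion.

A→V: no observed back-door set.

desc(A)\{A}={K,Q,V,Z}; candidates ⊆ {C,F,G,X}.
A↔V: latent back-door arc(s) into A.
size 0: {}; under {} A still reaches {C,F,K,V,X,Z} ∋ V.
size 1: {C}, {F}, {G} …(+1); under {C} A still reaches {F,K,V,X,Z} ∋ V.
size 2: {C,F}, {C,G}, {C,X} …(+3); under {C,F} A still reaches {K,V,X,Z} ∋ V.
A↔V cannot be blocked by any observed set — no back-door set.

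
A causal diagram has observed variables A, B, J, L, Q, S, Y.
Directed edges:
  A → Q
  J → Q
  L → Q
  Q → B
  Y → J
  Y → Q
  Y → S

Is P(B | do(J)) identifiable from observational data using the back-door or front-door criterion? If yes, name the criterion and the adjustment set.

P(B|do(J)): backdoor, adjust for {Y}.

desc(J)\{J}={B,Q}; candidates ⊆ {A,L,S,Y}.
size 0: {}; under {} J still reaches {B,Q,S,Y} ∋ B.
{Y}: J⊥B given {Y} in G with J→· removed — back-door holds.
P(B|do(J)) = Σ_{Y} P(B|J,Y)·P(Y).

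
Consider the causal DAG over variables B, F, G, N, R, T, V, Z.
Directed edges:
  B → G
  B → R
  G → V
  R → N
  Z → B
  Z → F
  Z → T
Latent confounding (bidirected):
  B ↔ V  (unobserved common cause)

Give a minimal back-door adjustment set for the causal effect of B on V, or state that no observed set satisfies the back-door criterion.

B→V: no observed back-door set.

desc(B)\{B}={G,N,R,V}; candidates ⊆ {F,T,Z}.
B↔V: latent back-door arc(s) into B.
size 0: {}; under {} B still reaches {F,T,V,Z} ∋ V.
size 1: {F}, {T}, {Z}; under {F} B still reaches {T,V,Z} ∋ V.
size 2: {F,T}, {F,Z}, {T,Z}; under {F,T} B still reaches {V,Z} ∋ V.
B↔V cannot be blocked by any observed set — no back-door set.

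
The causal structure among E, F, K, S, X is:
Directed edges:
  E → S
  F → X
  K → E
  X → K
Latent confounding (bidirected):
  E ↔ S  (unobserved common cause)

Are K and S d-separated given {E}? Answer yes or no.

No — K and S are d-connected given {E}.

Bayes-Ball from K | {E} reaches {F,S,X}.
S ∈ reach(K|{E}) ⇒ K ⊥̸ S | {E}.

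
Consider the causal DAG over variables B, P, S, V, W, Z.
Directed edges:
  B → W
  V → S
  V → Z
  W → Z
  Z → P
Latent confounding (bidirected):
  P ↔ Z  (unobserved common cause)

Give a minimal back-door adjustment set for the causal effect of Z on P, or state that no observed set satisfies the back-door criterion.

desc(Z)\{Z}={P}; candidates ⊆ {B,S,V,W}.
Z↔P: latent back-door arc(s) into Z.
size 0: {}; under {} Z still reaches {B,P,S,V,W} ∋ P.
size 1: {B}, {S}, {V} …(+1); under {B} Z still reaches {P,S,V,W} ∋ P.
size 2: {B,S}, {B,V}, {B,W} …(+3); under {B,S} Z still reaches {P,V,W} ∋ P.
Z↔P cannot be blocked by any observed set — no back-door set.

Z→P: no observed back-door set.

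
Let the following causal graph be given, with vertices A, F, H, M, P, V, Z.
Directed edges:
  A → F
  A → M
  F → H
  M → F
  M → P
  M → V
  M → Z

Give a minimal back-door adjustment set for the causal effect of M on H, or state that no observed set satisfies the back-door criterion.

M→H: minimal back-door set {A}.

desc(M)\{M}={F,H,P,V,Z}; candidates ⊆ {A}.
size 0: {}; under {} M still reaches {A,F,H} ∋ H.
{A}: M⊥H given {A} in G with M→· removed — back-door holds.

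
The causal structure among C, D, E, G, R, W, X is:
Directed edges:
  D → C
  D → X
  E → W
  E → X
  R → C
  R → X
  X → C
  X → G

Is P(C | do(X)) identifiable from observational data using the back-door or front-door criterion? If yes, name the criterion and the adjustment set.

P(C|do(X)): backdoor, adjust for {D, R}.

desc(X)\{X}={C,G}; candidates ⊆ {D,E,R,W}.
size 0: {}; under {} X still reaches {C,D,E,R,W} ∋ C.
size 1: {D}, {E}, {R} …(+1); under {D} X still reaches {C,E,R,W} ∋ C.
{D,R}: X⊥C given {D,R} in G with X→· removed — back-door holds.
P(C|do(X)) = Σ_{D,R} P(C|X,D,R)·P(D,R).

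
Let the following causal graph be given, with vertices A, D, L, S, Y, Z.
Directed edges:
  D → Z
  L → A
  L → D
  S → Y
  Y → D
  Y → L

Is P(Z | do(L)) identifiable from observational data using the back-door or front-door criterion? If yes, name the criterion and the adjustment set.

desc(L)\{L}={A,D,Z}; candidates ⊆ {S,Y}.
size 0: {}; under {} L still reaches {D,S,Y,Z} ∋ Z.
{Y}: L⊥Z given {Y} in G with L→· removed — back-door holds.
P(Z|do(L)) = Σ_{Y} P(Z|L,Y)·P(Y).

P(Z|do(L)): backdoor, adjust for {Y}.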